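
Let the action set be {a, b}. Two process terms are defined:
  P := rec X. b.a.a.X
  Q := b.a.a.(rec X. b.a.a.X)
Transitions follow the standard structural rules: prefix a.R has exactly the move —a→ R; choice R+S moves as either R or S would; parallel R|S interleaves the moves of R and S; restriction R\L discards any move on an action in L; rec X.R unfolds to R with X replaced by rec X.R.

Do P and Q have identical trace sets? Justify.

YES

P's transition system — 3 states:
  s0 = rec X. b.a.a.X ⊢ =b=> s1
  s1 = a.a.(rec X. b.a.a.X) ⊢ =a=> s2
  s2 = a.(rec X. b.a.a.X) ⊢ =a=> s0
Q's transition system — 4 states:
  t0 = b.a.a.(rec X. b.a.a.X) ⊢ =b=> t1
  t1 = a.a.(rec X. b.a.a.X) ⊢ =a=> t2
  t2 = a.(rec X. b.a.a.X) ⊢ =a=> t3
  t3 = rec X. b.a.a.X ⊢ =b=> t1
Coarsest stable partition (strong bisimilarity classes):
  B0 = {s0, t0, t3}
  B1 = {s1, t1}
  B2 = {s2, t2}
s0 ∈ B0, t0 ∈ B0 → same block
Bisimilar ⇒ trace-equivalent.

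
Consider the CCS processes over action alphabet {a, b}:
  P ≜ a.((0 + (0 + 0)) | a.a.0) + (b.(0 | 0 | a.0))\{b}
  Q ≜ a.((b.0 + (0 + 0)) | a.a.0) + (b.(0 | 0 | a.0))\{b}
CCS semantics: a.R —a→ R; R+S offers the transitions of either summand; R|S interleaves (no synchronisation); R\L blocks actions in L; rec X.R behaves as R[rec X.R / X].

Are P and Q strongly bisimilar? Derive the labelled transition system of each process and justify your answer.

P's transition system — 4 states:
  p0 = a.((0 + (0 + 0)) | a.a.0) + (b.(0 | 0 | a.0))\{b} | =a=> p1
  p1 = (0 + (0 + 0)) | a.a.0 | =a=> p2
  p2 = (0 + (0 + 0)) | a.0 | =a=> p3
  p3 = (0 + (0 + 0)) | 0 | (no moves)
Q's transition system — 7 states:
  q0 = a.((b.0 + (0 + 0)) | a.a.0) + (b.(0 | 0 | a.0))\{b} | =a=> q1
  q1 = (b.0 + (0 + 0)) | a.a.0 | =a=> q2, =b=> q3
  q2 = (b.0 + (0 + 0)) | a.0 | =a=> q4, =b=> q5
  q3 = 0 | a.a.0 | =a=> q5
  q4 = (b.0 + (0 + 0)) | 0 | =b=> q6
  q5 = 0 | a.0 | =a=> q6
  q6 = 0 | 0 | (no moves)
Bisimilarity quotient blocks:
  B0 = {p0}
  B1 = {p1, q3}
  B2 = {p2, q5}
  B3 = {p3, q6}
  B4 = {q0}
  B5 = {q1}
  B6 = {q2}
  B7 = {q4}
p0 ∈ B0, q0 ∈ B4 → different blocks

P ≁ Q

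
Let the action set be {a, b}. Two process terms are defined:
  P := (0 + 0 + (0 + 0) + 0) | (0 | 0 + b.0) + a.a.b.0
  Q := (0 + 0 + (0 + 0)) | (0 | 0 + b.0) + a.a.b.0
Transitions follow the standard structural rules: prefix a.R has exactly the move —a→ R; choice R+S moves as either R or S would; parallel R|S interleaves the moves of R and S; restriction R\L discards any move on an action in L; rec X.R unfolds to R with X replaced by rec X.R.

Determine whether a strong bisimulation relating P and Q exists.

YES

P's transition system — 5 states:
  p0 = (0 + 0 + (0 + 0) + 0) | (0 | 0 + b.0) + a.a.b.0 → =a=> p1, =b=> p2
  p1 = a.b.0 → =a=> p3
  p2 = (0 + 0 + (0 + 0) + 0) | 0 → stopped
  p3 = b.0 → =b=> p4
  p4 = 0 → stopped
Q's transition system — 5 states:
  q0 = (0 + 0 + (0 + 0)) | (0 | 0 + b.0) + a.a.b.0 → =a=> q1, =b=> q2
  q1 = a.b.0 → =a=> q3
  q2 = (0 + 0 + (0 + 0)) | 0 → stopped
  q3 = b.0 → =b=> q4
  q4 = 0 → stopped
Coarsest stable partition (strong bisimilarity classes):
  B0 = {p0, q0}
  B1 = {p1, q1}
  B2 = {p3, q3}
  B3 = {p2, p4, q2, q4}
p0 ∈ B0, q0 ∈ B0 → same block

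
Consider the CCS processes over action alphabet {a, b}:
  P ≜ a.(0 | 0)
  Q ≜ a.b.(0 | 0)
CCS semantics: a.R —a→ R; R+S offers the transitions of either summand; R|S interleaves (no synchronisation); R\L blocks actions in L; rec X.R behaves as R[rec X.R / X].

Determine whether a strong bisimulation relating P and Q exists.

LTS(P): 2 reachable states
  m0 = a.(0 | 0) has moves =a=> m1
  m1 = 0 | 0 has moves ·
LTS(Q): 3 reachable states
  n0 = a.b.(0 | 0) has moves =a=> n1
  n1 = b.(0 | 0) has moves =b=> n2
  n2 = 0 | 0 has moves ·
Bisimilarity quotient blocks:
  B0 = {m0}
  B1 = {m1, n2}
  B2 = {n0}
  B3 = {n1}
m0 ∈ B0, n0 ∈ B2 → different blocks

not bisimilar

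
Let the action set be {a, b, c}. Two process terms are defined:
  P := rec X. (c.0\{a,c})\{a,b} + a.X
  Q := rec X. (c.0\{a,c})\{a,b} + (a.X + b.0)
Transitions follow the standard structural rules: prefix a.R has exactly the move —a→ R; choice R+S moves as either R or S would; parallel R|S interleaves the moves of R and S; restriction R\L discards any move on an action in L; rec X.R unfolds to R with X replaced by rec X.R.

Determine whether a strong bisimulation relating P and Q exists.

Reachable graph of P (2 states):
  s0 = rec X. (c.0\{a,c})\{a,b} + a.X has moves —a→ s0, —c→ s1
  s1 = 0\{a,c}\{a,b} has moves stopped
Reachable graph of Q (3 states):
  t0 = rec X. (c.0\{a,c})\{a,b} + (a.X + b.0) has moves —a→ t0, —b→ t1, —c→ t2
  t1 = 0 has moves stopped
  t2 = 0\{a,c}\{a,b} has moves stopped
Coarsest stable partition (strong bisimilarity classes):
  B0 = {s0}
  B1 = {s1, t1, t2}
  B2 = {t0}
s0 ∈ B0, t0 ∈ B2 → different blocks

NO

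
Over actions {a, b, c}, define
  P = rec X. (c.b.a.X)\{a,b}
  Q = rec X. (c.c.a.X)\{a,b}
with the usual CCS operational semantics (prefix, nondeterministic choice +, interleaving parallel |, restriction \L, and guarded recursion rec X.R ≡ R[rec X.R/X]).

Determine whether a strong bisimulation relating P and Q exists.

P ≁ Q

LTS(P): 2 reachable states
  s0 = rec X. (c.b.a.X)\{a,b} has moves --c--▸ s1
  s1 = (b.a.(rec X. (c.b.a.X)\{a,b}))\{a,b} has moves (no moves)
LTS(Q): 3 reachable states
  t0 = rec X. (c.c.a.X)\{a,b} has moves --c--▸ t1
  t1 = (c.a.(rec X. (c.c.a.X)\{a,b}))\{a,b} has moves --c--▸ t2
  t2 = (a.(rec X. (c.c.a.X)\{a,b}))\{a,b} has moves (no moves)
Bisimilarity quotient blocks:
  B0 = {s0, t1}
  B1 = {s1, t2}
  B2 = {t0}
s0 ∈ B0, t0 ∈ B2 → different blocks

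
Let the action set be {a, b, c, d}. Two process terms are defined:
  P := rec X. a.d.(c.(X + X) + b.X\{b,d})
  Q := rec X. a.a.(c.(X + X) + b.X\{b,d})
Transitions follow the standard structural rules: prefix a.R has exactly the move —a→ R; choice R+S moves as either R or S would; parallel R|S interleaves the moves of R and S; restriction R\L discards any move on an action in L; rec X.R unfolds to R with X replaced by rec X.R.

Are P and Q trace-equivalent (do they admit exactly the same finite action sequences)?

P's transition system — 6 states:
  s0 = rec X. a.d.(c.(X + X) + b.X\{b,d}) ⊢ --a--▸ s1
  s1 = d.(c.((rec X. a.d.(c.(X + X) + b.X\{b,d})) + (rec X. a.d.(c.(X + X) + b.X\{b,d}))) + b.(rec X. a.d.(c.(X + X) + b.X\{b,d}))\{b,d}) ⊢ --d--▸ s2
  s2 = c.((rec X. a.d.(c.(X + X) + b.X\{b,d})) + (rec X. a.d.(c.(X + X) + b.X\{b,d}))) + b.(rec X. a.d.(c.(X + X) + b.X\{b,d}))\{b,d} ⊢ --b--▸ s3, --c--▸ s4
  s3 = (rec X. a.d.(c.(X + X) + b.X\{b,d}))\{b,d} ⊢ --a--▸ s5
  s4 = (rec X. a.d.(c.(X + X) + b.X\{b,d})) + (rec X. a.d.(c.(X + X) + b.X\{b,d})) ⊢ --a--▸ s1
  s5 = (d.(c.((rec X. a.d.(c.(X + X) + b.X\{b,d})) + (rec X. a.d.(c.(X + X) + b.X\{b,d}))) + b.(rec X. a.d.(c.(X + X) + b.X\{b,d}))\{b,d}))\{b,d} ⊢ ·
Q's transition system — 8 states:
  t0 = rec X. a.a.(c.(X + X) + b.X\{b,d}) ⊢ --a--▸ t1
  t1 = a.(c.((rec X. a.a.(c.(X + X) + b.X\{b,d})) + (rec X. a.a.(c.(X + X) + b.X\{b,d}))) + b.(rec X. a.a.(c.(X + X) + b.X\{b,d}))\{b,d}) ⊢ --a--▸ t2
  t2 = c.((rec X. a.a.(c.(X + X) + b.X\{b,d})) + (rec X. a.a.(c.(X + X) + b.X\{b,d}))) + b.(rec X. a.a.(c.(X + X) + b.X\{b,d}))\{b,d} ⊢ --b--▸ t3, --c--▸ t4
  t3 = (rec X. a.a.(c.(X + X) + b.X\{b,d}))\{b,d} ⊢ --a--▸ t5
  t4 = (rec X. a.a.(c.(X + X) + b.X\{b,d})) + (rec X. a.a.(c.(X + X) + b.X\{b,d})) ⊢ --a--▸ t1
  t5 = (a.(c.((rec X. a.a.(c.(X + X) + b.X\{b,d})) + (rec X. a.a.(c.(X + X) + b.X\{b,d}))) + b.(rec X. a.a.(c.(X + X) + b.X\{b,d}))\{b,d}))\{b,d} ⊢ --a--▸ t6
  t6 = (c.((rec X. a.a.(c.(X + X) + b.X\{b,d})) + (rec X. a.a.(c.(X + X) + b.X\{b,d}))) + b.(rec X. a.a.(c.(X + X) + b.X\{b,d}))\{b,d})\{b,d} ⊢ --c--▸ t7
  t7 = ((rec X. a.a.(c.(X + X) + b.X\{b,d})) + (rec X. a.a.(c.(X + X) + b.X\{b,d})))\{b,d} ⊢ --a--▸ t5
Executing ad from P (initial set {s0}):
  after a @ step 1: {s1}
  after d @ step 2: {s2}
  ✓ P
Executing ad from Q (initial set {t0}):
  after a @ step 1: {t1}
  after d @ step 2: ∅ (Q stuck)

trace-distinct — witness ⟨ad⟩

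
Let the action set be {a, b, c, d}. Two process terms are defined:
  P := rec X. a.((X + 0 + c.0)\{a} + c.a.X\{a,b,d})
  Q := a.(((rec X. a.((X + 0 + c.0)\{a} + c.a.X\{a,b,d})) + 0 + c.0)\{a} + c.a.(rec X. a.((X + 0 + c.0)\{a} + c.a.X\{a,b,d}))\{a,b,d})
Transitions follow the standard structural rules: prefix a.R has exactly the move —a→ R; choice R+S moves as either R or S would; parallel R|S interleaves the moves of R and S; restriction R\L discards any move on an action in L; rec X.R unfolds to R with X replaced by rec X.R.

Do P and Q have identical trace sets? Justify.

Reachable graph of P (5 states):
  p0 = rec X. a.((X + 0 + c.0)\{a} + c.a.X\{a,b,d}) | --a--▸ p1
  p1 = ((rec X. a.((X + 0 + c.0)\{a} + c.a.X\{a,b,d})) + 0 + c.0)\{a} + c.a.(rec X. a.((X + 0 + c.0)\{a} + c.a.X\{a,b,d}))\{a,b,d} | --c--▸ p2, --c--▸ p3
  p2 = 0\{a} | stopped
  p3 = a.(rec X. a.((X + 0 + c.0)\{a} + c.a.X\{a,b,d}))\{a,b,d} | --a--▸ p4
  p4 = (rec X. a.((X + 0 + c.0)\{a} + c.a.X\{a,b,d}))\{a,b,d} | stopped
Reachable graph of Q (5 states):
  q0 = a.(((rec X. a.((X + 0 + c.0)\{a} + c.a.X\{a,b,d})) + 0 + c.0)\{a} + c.a.(rec X. a.((X + 0 + c.0)\{a} + c.a.X\{a,b,d}))\{a,b,d}) | --a--▸ q1
  q1 = ((rec X. a.((X + 0 + c.0)\{a} + c.a.X\{a,b,d})) + 0 + c.0)\{a} + c.a.(rec X. a.((X + 0 + c.0)\{a} + c.a.X\{a,b,d}))\{a,b,d} | --c--▸ q2, --c--▸ q3
  q2 = 0\{a} | stopped
  q3 = a.(rec X. a.((X + 0 + c.0)\{a} + c.a.X\{a,b,d}))\{a,b,d} | --a--▸ q4
  q4 = (rec X. a.((X + 0 + c.0)\{a} + c.a.X\{a,b,d}))\{a,b,d} | stopped
Partition-refinement fixed point:
  B0 = {p0, q0}
  B1 = {p1, q1}
  B2 = {p3, q3}
  B3 = {p2, p4, q2, q4}
p0 ∈ B0, q0 ∈ B0 → same block
Bisimilar ⇒ trace-equivalent.

traces(P) = traces(Q)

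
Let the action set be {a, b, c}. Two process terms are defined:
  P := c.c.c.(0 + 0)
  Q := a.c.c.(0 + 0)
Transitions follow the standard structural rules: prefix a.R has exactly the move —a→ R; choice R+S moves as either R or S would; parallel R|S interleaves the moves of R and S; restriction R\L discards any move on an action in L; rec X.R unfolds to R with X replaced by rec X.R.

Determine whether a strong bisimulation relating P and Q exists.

NO

Reachable graph of P (4 states):
  p0 = c.c.c.(0 + 0) has moves --c--▸ p1
  p1 = c.c.(0 + 0) has moves --c--▸ p2
  p2 = c.(0 + 0) has moves --c--▸ p3
  p3 = 0 + 0 has moves deadlocked
Reachable graph of Q (4 states):
  q0 = a.c.c.(0 + 0) has moves --a--▸ q1
  q1 = c.c.(0 + 0) has moves --c--▸ q2
  q2 = c.(0 + 0) has moves --c--▸ q3
  q3 = 0 + 0 has moves deadlocked
Coarsest stable partition (strong bisimilarity classes):
  B0 = {p0}
  B1 = {p1, q1}
  B2 = {p2, q2}
  B3 = {p3, q3}
  B4 = {q0}
p0 ∈ B0, q0 ∈ B4 → different blocks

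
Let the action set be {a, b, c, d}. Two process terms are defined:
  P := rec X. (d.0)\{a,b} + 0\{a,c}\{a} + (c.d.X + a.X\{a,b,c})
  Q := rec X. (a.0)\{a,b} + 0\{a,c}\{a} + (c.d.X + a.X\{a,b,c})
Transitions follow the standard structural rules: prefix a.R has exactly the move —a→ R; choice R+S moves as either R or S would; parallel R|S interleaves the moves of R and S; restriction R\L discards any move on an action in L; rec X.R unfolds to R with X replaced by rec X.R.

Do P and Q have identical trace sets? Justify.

trace-distinct — witness ⟨d⟩

P's transition system — 5 states:
  u0 = rec X. (d.0)\{a,b} + 0\{a,c}\{a} + (c.d.X + a.X\{a,b,c}) :: -a-> u1, -c-> u2, -d-> u3
  u1 = (rec X. (d.0)\{a,b} + 0\{a,c}\{a} + (c.d.X + a.X\{a,b,c}))\{a,b,c} :: -d-> u4
  u2 = d.(rec X. (d.0)\{a,b} + 0\{a,c}\{a} + (c.d.X + a.X\{a,b,c})) :: -d-> u0
  u3 = 0\{a,b} :: (no moves)
  u4 = 0\{a,b}\{a,b,c} :: (no moves)
Q's transition system — 3 states:
  v0 = rec X. (a.0)\{a,b} + 0\{a,c}\{a} + (c.d.X + a.X\{a,b,c}) :: -a-> v1, -c-> v2
  v1 = (rec X. (a.0)\{a,b} + 0\{a,c}\{a} + (c.d.X + a.X\{a,b,c}))\{a,b,c} :: (no moves)
  v2 = d.(rec X. (a.0)\{a,b} + 0\{a,c}\{a} + (c.d.X + a.X\{a,b,c})) :: -d-> v0
Trace ⟨d⟩ through P, begin at {u0}:
  after d @ step 1: {u3}
  ✓ P
Trace ⟨d⟩ through Q, begin at {v0}:
  after d @ step 1: no successor for Q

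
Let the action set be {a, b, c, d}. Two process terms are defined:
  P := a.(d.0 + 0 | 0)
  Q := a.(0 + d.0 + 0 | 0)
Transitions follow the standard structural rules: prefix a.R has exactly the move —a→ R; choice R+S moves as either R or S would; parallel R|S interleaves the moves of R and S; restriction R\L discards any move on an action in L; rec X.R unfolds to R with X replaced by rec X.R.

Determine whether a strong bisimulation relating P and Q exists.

P's transition system — 3 states:
  s0 = a.(d.0 + 0 | 0) has moves —a→ s1
  s1 = d.0 + 0 | 0 has moves —d→ s2
  s2 = 0 has moves (no moves)
Q's transition system — 3 states:
  t0 = a.(0 + d.0 + 0 | 0) has moves —a→ t1
  t1 = 0 + d.0 + 0 | 0 has moves —d→ t2
  t2 = 0 has moves (no moves)
Coarsest stable partition (strong bisimilarity classes):
  B0 = {s0, t0}
  B1 = {s1, t1}
  B2 = {s2, t2}
s0 ∈ B0, t0 ∈ B0 → same block

P ~ Q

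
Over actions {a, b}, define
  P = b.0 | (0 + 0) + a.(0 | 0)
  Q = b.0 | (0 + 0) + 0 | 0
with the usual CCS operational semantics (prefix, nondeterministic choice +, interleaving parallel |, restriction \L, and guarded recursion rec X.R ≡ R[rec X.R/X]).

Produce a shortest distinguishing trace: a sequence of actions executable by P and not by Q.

Reachable graph of P (3 states):
  s0 = b.0 | (0 + 0) + a.(0 | 0) | ··a··> s1, ··b··> s2
  s1 = 0 | 0 | (no moves)
  s2 = 0 | (0 + 0) | (no moves)
Reachable graph of Q (2 states):
  t0 = b.0 | (0 + 0) + 0 | 0 | ··b··> t1
  t1 = 0 | (0 + 0) | (no moves)
Trace ⟨a⟩ through P, begin at {s0}:
  [1] a ⇒ {s1}
  P completes σ.
Trace ⟨a⟩ through Q, begin at {t0}:
  [1] a ⇒ ∅  — Q cannot continue

a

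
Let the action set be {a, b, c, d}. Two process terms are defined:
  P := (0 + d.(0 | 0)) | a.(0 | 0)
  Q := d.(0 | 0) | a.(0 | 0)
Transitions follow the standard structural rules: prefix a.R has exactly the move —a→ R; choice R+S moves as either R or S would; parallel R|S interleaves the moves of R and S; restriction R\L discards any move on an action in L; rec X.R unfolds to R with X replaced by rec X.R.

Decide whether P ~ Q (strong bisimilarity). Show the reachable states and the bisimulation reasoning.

YES

LTS(P): 4 reachable states
  u0 = (0 + d.(0 | 0)) | a.(0 | 0) ⊢ —a→ u1, —d→ u2
  u1 = (0 + d.(0 | 0)) | (0 | 0) ⊢ —d→ u3
  u2 = 0 | 0 | a.(0 | 0) ⊢ —a→ u3
  u3 = 0 | 0 | (0 | 0) ⊢ ∅
LTS(Q): 4 reachable states
  v0 = d.(0 | 0) | a.(0 | 0) ⊢ —a→ v1, —d→ v2
  v1 = d.(0 | 0) | (0 | 0) ⊢ —d→ v3
  v2 = 0 | 0 | a.(0 | 0) ⊢ —a→ v3
  v3 = 0 | 0 | (0 | 0) ⊢ ∅
Coarsest stable partition (strong bisimilarity classes):
  B0 = {u0, v0}
  B1 = {u2, v2}
  B2 = {u3, v3}
  B3 = {u1, v1}
u0 ∈ B0, v0 ∈ B0 → same block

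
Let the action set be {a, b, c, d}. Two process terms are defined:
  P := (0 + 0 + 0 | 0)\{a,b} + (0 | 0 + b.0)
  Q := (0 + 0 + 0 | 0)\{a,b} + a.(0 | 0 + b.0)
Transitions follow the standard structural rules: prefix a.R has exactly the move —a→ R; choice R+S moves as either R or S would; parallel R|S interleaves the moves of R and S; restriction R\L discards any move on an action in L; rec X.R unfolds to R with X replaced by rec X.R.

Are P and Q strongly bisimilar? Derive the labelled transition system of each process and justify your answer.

P ≁ Q

Reachable graph of P (2 states):
  m0 = (0 + 0 + 0 | 0)\{a,b} + (0 | 0 + b.0) ⊢ -b-> m1
  m1 = 0 ⊢ ∅
Reachable graph of Q (3 states):
  n0 = (0 + 0 + 0 | 0)\{a,b} + a.(0 | 0 + b.0) ⊢ -a-> n1
  n1 = 0 | 0 + b.0 ⊢ -b-> n2
  n2 = 0 ⊢ ∅
Partition-refinement fixed point:
  B0 = {m0, n1}
  B1 = {m1, n2}
  B2 = {n0}
m0 ∈ B0, n0 ∈ B2 → different blocks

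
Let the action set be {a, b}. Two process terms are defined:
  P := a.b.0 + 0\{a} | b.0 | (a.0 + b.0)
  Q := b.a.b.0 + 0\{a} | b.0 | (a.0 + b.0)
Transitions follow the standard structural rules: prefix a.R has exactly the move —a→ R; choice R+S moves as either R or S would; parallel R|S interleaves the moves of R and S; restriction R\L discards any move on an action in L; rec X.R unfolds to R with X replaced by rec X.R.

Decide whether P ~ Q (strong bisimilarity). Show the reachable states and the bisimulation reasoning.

NO

P's transition system — 6 states:
  p0 = a.b.0 + 0\{a} | b.0 | (a.0 + b.0) → --a--▸ p1, --a--▸ p2, --b--▸ p1, --b--▸ p3
  p1 = 0\{a} | b.0 | 0 → --b--▸ p4
  p2 = b.0 → --b--▸ p5
  p3 = 0\{a} | 0 | (a.0 + b.0) → --a--▸ p4, --b--▸ p4
  p4 = 0\{a} | 0 | 0 → stopped
  p5 = 0 → stopped
Q's transition system — 7 states:
  q0 = b.a.b.0 + 0\{a} | b.0 | (a.0 + b.0) → --a--▸ q1, --b--▸ q1, --b--▸ q2, --b--▸ q3
  q1 = 0\{a} | b.0 | 0 → --b--▸ q4
  q2 = 0\{a} | 0 | (a.0 + b.0) → --a--▸ q4, --b--▸ q4
  q3 = a.b.0 → --a--▸ q5
  q4 = 0\{a} | 0 | 0 → stopped
  q5 = b.0 → --b--▸ q6
  q6 = 0 → stopped
Partition-refinement fixed point:
  B0 = {p0}
  B1 = {p1, p2, q1, q5}
  B2 = {p4, p5, q4, q6}
  B3 = {p3, q2}
  B4 = {q0}
  B5 = {q3}
p0 ∈ B0, q0 ∈ B4 → different blocks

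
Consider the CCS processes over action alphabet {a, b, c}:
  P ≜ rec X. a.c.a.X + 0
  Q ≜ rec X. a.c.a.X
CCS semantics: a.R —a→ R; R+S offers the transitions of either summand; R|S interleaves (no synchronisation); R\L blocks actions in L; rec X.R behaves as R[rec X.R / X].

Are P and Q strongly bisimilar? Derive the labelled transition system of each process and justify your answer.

YES

Reachable graph of P (3 states):
  p0 = rec X. a.c.a.X + 0 → --a--▸ p1
  p1 = c.a.(rec X. a.c.a.X + 0) → --c--▸ p2
  p2 = a.(rec X. a.c.a.X + 0) → --a--▸ p0
Reachable graph of Q (3 states):
  q0 = rec X. a.c.a.X → --a--▸ q1
  q1 = c.a.(rec X. a.c.a.X) → --c--▸ q2
  q2 = a.(rec X. a.c.a.X) → --a--▸ q0
Partition-refinement fixed point:
  B0 = {p0, q0}
  B1 = {p1, q1}
  B2 = {p2, q2}
p0 ∈ B0, q0 ∈ B0 → same block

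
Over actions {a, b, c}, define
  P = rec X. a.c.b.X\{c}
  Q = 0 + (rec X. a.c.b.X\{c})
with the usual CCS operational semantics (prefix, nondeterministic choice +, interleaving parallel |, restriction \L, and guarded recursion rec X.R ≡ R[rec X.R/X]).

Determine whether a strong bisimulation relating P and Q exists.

P ~ Q

LTS(P): 5 reachable states
  p0 = rec X. a.c.b.X\{c} :: --a--▸ p1
  p1 = c.b.(rec X. a.c.b.X\{c})\{c} :: --c--▸ p2
  p2 = b.(rec X. a.c.b.X\{c})\{c} :: --b--▸ p3
  p3 = (rec X. a.c.b.X\{c})\{c} :: --a--▸ p4
  p4 = (c.b.(rec X. a.c.b.X\{c})\{c})\{c} :: stopped
LTS(Q): 5 reachable states
  q0 = 0 + (rec X. a.c.b.X\{c}) :: --a--▸ q1
  q1 = c.b.(rec X. a.c.b.X\{c})\{c} :: --c--▸ q2
  q2 = b.(rec X. a.c.b.X\{c})\{c} :: --b--▸ q3
  q3 = (rec X. a.c.b.X\{c})\{c} :: --a--▸ q4
  q4 = (c.b.(rec X. a.c.b.X\{c})\{c})\{c} :: stopped
Bisimilarity quotient blocks:
  B0 = {p0, q0}
  B1 = {p1, q1}
  B2 = {p2, q2}
  B3 = {p3, q3}
  B4 = {p4, q4}
p0 ∈ B0, q0 ∈ B0 → same block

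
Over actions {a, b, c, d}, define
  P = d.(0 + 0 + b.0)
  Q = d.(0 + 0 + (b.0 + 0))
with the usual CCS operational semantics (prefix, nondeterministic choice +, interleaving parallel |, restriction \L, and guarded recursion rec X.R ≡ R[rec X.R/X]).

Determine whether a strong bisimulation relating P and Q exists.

bisimilar

Reachable graph of P (3 states):
  p0 = d.(0 + 0 + b.0) has moves -d-> p1
  p1 = 0 + 0 + b.0 has moves -b-> p2
  p2 = 0 has moves deadlocked
Reachable graph of Q (3 states):
  q0 = d.(0 + 0 + (b.0 + 0)) has moves -d-> q1
  q1 = 0 + 0 + (b.0 + 0) has moves -b-> q2
  q2 = 0 has moves deadlocked
Coarsest stable partition (strong bisimilarity classes):
  B0 = {p0, q0}
  B1 = {p1, q1}
  B2 = {p2, q2}
p0 ∈ B0, q0 ∈ B0 → same block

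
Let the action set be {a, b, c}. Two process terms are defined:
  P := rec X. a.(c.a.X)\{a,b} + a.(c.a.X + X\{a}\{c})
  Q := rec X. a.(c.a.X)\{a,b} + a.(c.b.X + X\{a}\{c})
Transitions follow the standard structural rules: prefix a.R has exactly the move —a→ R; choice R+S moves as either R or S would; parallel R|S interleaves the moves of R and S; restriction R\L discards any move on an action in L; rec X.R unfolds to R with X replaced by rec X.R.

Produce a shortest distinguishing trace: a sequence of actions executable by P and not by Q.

aca

LTS(P): 5 reachable states
  u0 = rec X. a.(c.a.X)\{a,b} + a.(c.a.X + X\{a}\{c}) | =a=> u1, =a=> u2
  u1 = (c.a.(rec X. a.(c.a.X)\{a,b} + a.(c.a.X + X\{a}\{c})))\{a,b} | =c=> u3
  u2 = c.a.(rec X. a.(c.a.X)\{a,b} + a.(c.a.X + X\{a}\{c})) + (rec X. a.(c.a.X)\{a,b} + a.(c.a.X + X\{a}\{c}))\{a}\{c} | =c=> u4
  u3 = (a.(rec X. a.(c.a.X)\{a,b} + a.(c.a.X + X\{a}\{c})))\{a,b} | deadlocked
  u4 = a.(rec X. a.(c.a.X)\{a,b} + a.(c.a.X + X\{a}\{c})) | =a=> u0
LTS(Q): 5 reachable states
  v0 = rec X. a.(c.a.X)\{a,b} + a.(c.b.X + X\{a}\{c}) | =a=> v1, =a=> v2
  v1 = (c.a.(rec X. a.(c.a.X)\{a,b} + a.(c.b.X + X\{a}\{c})))\{a,b} | =c=> v3
  v2 = c.b.(rec X. a.(c.a.X)\{a,b} + a.(c.b.X + X\{a}\{c})) + (rec X. a.(c.a.X)\{a,b} + a.(c.b.X + X\{a}\{c}))\{a}\{c} | =c=> v4
  v3 = (a.(rec X. a.(c.a.X)\{a,b} + a.(c.b.X + X\{a}\{c})))\{a,b} | deadlocked
  v4 = b.(rec X. a.(c.a.X)\{a,b} + a.(c.b.X + X\{a}\{c})) | =b=> v0
Executing aca from P (initial set {u0}):
  step 1 (a): {u1, u2}
  step 2 (c): {u3, u4}
  step 3 (a): {u0}
  — P admits the full trace.
Executing aca from Q (initial set {v0}):
  step 1 (a): {v1, v2}
  step 2 (c): {v3, v4}
  step 3 (a): ∅ (Q stuck)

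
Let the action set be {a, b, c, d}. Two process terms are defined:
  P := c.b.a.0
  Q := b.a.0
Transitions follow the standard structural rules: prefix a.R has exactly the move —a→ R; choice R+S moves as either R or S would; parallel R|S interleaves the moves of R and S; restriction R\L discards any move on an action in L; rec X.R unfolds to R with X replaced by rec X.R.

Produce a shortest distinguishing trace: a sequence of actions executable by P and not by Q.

c

P's transition system — 4 states:
  m0 = c.b.a.0 :: ··c··> m1
  m1 = b.a.0 :: ··b··> m2
  m2 = a.0 :: ··a··> m3
  m3 = 0 :: ∅
Q's transition system — 3 states:
  n0 = b.a.0 :: ··b··> n1
  n1 = a.0 :: ··a··> n2
  n2 = 0 :: ∅
Trace ⟨c⟩ through P, begin at {m0}:
  after c @ step 1: {m1}
  P completes σ.
Trace ⟨c⟩ through Q, begin at {n0}:
  after c @ step 1: ∅ (Q stuck)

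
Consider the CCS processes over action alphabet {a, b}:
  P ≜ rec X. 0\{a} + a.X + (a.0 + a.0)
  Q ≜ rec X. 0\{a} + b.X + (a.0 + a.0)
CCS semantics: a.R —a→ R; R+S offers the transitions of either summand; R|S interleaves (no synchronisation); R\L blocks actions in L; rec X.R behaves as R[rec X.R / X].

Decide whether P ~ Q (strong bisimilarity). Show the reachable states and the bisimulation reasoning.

NO

P's transition system — 2 states:
  s0 = rec X. 0\{a} + a.X + (a.0 + a.0) ⊢ --a--▸ s0, --a--▸ s1
  s1 = 0 ⊢ ∅
Q's transition system — 2 states:
  t0 = rec X. 0\{a} + b.X + (a.0 + a.0) ⊢ --a--▸ t1, --b--▸ t0
  t1 = 0 ⊢ ∅
Bisimilarity quotient blocks:
  B0 = {s0}
  B1 = {s1, t1}
  B2 = {t0}
s0 ∈ B0, t0 ∈ B2 → different blocks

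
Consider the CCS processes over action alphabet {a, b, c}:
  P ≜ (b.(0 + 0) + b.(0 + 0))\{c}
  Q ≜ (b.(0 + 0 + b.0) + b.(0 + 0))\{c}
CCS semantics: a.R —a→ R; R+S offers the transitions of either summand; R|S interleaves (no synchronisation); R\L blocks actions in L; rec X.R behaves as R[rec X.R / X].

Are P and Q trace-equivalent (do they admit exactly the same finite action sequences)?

traces(P) ≠ traces(Q) — witness ⟨bb⟩

P's transition system — 2 states:
  p0 = (b.(0 + 0) + b.(0 + 0))\{c} | -b-> p1
  p1 = (0 + 0)\{c} | deadlocked
Q's transition system — 4 states:
  q0 = (b.(0 + 0 + b.0) + b.(0 + 0))\{c} | -b-> q1, -b-> q2
  q1 = (0 + 0 + b.0)\{c} | -b-> q3
  q2 = (0 + 0)\{c} | deadlocked
  q3 = 0\{c} | deadlocked
Executing bb from Q (initial set {q0}):
  [1] b ⇒ {q1, q2}
  [2] b ⇒ {q3}
  Q completes σ.
Executing bb from P (initial set {p0}):
  [1] b ⇒ {p1}
  [2] b ⇒ no successor for P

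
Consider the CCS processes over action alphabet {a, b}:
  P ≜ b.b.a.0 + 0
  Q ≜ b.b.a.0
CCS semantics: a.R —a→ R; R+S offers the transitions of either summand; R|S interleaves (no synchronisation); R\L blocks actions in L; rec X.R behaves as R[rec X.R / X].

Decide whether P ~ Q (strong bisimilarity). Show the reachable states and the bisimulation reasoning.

YES

LTS(P): 4 reachable states
  u0 = b.b.a.0 + 0 has moves -b-> u1
  u1 = b.a.0 has moves -b-> u2
  u2 = a.0 has moves -a-> u3
  u3 = 0 has moves ·
LTS(Q): 4 reachable states
  v0 = b.b.a.0 has moves -b-> v1
  v1 = b.a.0 has moves -b-> v2
  v2 = a.0 has moves -a-> v3
  v3 = 0 has moves ·
Bisimilarity quotient blocks:
  B0 = {u0, v0}
  B1 = {u1, v1}
  B2 = {u2, v2}
  B3 = {u3, v3}
u0 ∈ B0, v0 ∈ B0 → same block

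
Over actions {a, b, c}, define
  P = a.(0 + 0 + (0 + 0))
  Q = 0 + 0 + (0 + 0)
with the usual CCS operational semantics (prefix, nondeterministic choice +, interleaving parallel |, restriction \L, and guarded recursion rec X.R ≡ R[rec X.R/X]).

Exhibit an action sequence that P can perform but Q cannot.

P's transition system — 2 states:
  s0 = a.(0 + 0 + (0 + 0)) has moves ··a··> s1
  s1 = 0 + 0 + (0 + 0) has moves stopped
Q's transition system — 1 states:
  t0 = 0 + 0 + (0 + 0) has moves stopped
Run σ = ⟨a⟩ on P: start {s0}
  step 1 (a): {s1}
  — P admits the full trace.
Run σ = ⟨a⟩ on Q: start {t0}
  step 1 (a): no successor for Q

a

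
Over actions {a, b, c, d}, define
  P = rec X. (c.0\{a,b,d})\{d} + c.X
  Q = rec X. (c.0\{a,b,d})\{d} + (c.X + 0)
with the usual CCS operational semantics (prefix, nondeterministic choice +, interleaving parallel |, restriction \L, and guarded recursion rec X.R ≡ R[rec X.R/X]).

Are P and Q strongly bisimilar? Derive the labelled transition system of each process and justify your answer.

YES

P's transition system — 2 states:
  p0 = rec X. (c.0\{a,b,d})\{d} + c.X → =c=> p0, =c=> p1
  p1 = 0\{a,b,d}\{d} → deadlocked
Q's transition system — 2 states:
  q0 = rec X. (c.0\{a,b,d})\{d} + (c.X + 0) → =c=> q0, =c=> q1
  q1 = 0\{a,b,d}\{d} → deadlocked
Coarsest stable partition (strong bisimilarity classes):
  B0 = {p0, q0}
  B1 = {p1, q1}
p0 ∈ B0, q0 ∈ B0 → same block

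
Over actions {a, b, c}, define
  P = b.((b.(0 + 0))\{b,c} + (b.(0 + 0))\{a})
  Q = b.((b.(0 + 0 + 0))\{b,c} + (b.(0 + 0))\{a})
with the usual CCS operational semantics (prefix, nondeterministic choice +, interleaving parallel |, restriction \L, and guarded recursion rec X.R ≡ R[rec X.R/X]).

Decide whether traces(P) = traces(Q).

P's transition system — 3 states:
  p0 = b.((b.(0 + 0))\{b,c} + (b.(0 + 0))\{a}) → --b--▸ p1
  p1 = (b.(0 + 0))\{b,c} + (b.(0 + 0))\{a} → --b--▸ p2
  p2 = (0 + 0)\{a} → (no moves)
Q's transition system — 3 states:
  q0 = b.((b.(0 + 0 + 0))\{b,c} + (b.(0 + 0))\{a}) → --b--▸ q1
  q1 = (b.(0 + 0 + 0))\{b,c} + (b.(0 + 0))\{a} → --b--▸ q2
  q2 = (0 + 0)\{a} → (no moves)
Coarsest stable partition (strong bisimilarity classes):
  B0 = {p0, q0}
  B1 = {p1, q1}
  B2 = {p2, q2}
p0 ∈ B0, q0 ∈ B0 → same block
Bisimilar ⇒ trace-equivalent.

trace-equivalent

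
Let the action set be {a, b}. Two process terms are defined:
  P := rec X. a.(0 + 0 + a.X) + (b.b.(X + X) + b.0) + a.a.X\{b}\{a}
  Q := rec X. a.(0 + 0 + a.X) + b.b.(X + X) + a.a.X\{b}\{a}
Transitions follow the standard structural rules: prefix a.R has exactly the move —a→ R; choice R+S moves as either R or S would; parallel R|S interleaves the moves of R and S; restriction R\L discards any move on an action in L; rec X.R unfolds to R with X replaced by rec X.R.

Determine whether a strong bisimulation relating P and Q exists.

NO

Reachable graph of P (7 states):
  m0 = rec X. a.(0 + 0 + a.X) + (b.b.(X + X) + b.0) + a.a.X\{b}\{a} has moves —a→ m1, —a→ m2, —b→ m3, —b→ m4
  m1 = 0 + 0 + a.(rec X. a.(0 + 0 + a.X) + (b.b.(X + X) + b.0) + a.a.X\{b}\{a}) has moves —a→ m0
  m2 = a.(rec X. a.(0 + 0 + a.X) + (b.b.(X + X) + b.0) + a.a.X\{b}\{a})\{b}\{a} has moves —a→ m5
  m3 = 0 has moves deadlocked
  m4 = b.((rec X. a.(0 + 0 + a.X) + (b.b.(X + X) + b.0) + a.a.X\{b}\{a}) + (rec X. a.(0 + 0 + a.X) + (b.b.(X + X) + b.0) + a.a.X\{b}\{a})) has moves —b→ m6
  m5 = (rec X. a.(0 + 0 + a.X) + (b.b.(X + X) + b.0) + a.a.X\{b}\{a})\{b}\{a} has moves deadlocked
  m6 = (rec X. a.(0 + 0 + a.X) + (b.b.(X + X) + b.0) + a.a.X\{b}\{a}) + (rec X. a.(0 + 0 + a.X) + (b.b.(X + X) + b.0) + a.a.X\{b}\{a}) has moves —a→ m1, —a→ m2, —b→ m3, —b→ m4
Reachable graph of Q (6 states):
  n0 = rec X. a.(0 + 0 + a.X) + b.b.(X + X) + a.a.X\{b}\{a} has moves —a→ n1, —a→ n2, —b→ n3
  n1 = 0 + 0 + a.(rec X. a.(0 + 0 + a.X) + b.b.(X + X) + a.a.X\{b}\{a}) has moves —a→ n0
  n2 = a.(rec X. a.(0 + 0 + a.X) + b.b.(X + X) + a.a.X\{b}\{a})\{b}\{a} has moves —a→ n4
  n3 = b.((rec X. a.(0 + 0 + a.X) + b.b.(X + X) + a.a.X\{b}\{a}) + (rec X. a.(0 + 0 + a.X) + b.b.(X + X) + a.a.X\{b}\{a})) has moves —b→ n5
  n4 = (rec X. a.(0 + 0 + a.X) + b.b.(X + X) + a.a.X\{b}\{a})\{b}\{a} has moves deadlocked
  n5 = (rec X. a.(0 + 0 + a.X) + b.b.(X + X) + a.a.X\{b}\{a}) + (rec X. a.(0 + 0 + a.X) + b.b.(X + X) + a.a.X\{b}\{a}) has moves —a→ n1, —a→ n2, —b→ n3
Partition-refinement fixed point:
  B0 = {m0, m6}
  B1 = {m3, m5, n4}
  B2 = {m2, n2}
  B3 = {m1}
  B4 = {m4}
  B5 = {n0, n5}
  B6 = {n1}
  B7 = {n3}
m0 ∈ B0, n0 ∈ B5 → different blocks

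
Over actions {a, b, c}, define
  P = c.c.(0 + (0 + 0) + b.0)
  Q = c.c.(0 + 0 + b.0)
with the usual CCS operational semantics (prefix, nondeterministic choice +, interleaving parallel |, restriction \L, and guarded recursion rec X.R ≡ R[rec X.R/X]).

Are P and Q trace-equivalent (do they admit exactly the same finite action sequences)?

LTS(P): 4 reachable states
  p0 = c.c.(0 + (0 + 0) + b.0) ⊢ =c=> p1
  p1 = c.(0 + (0 + 0) + b.0) ⊢ =c=> p2
  p2 = 0 + (0 + 0) + b.0 ⊢ =b=> p3
  p3 = 0 ⊢ (no moves)
LTS(Q): 4 reachable states
  q0 = c.c.(0 + 0 + b.0) ⊢ =c=> q1
  q1 = c.(0 + 0 + b.0) ⊢ =c=> q2
  q2 = 0 + 0 + b.0 ⊢ =b=> q3
  q3 = 0 ⊢ (no moves)
Coarsest stable partition (strong bisimilarity classes):
  B0 = {p0, q0}
  B1 = {p1, q1}
  B2 = {p2, q2}
  B3 = {p3, q3}
p0 ∈ B0, q0 ∈ B0 → same block
Bisimilar ⇒ trace-equivalent.

trace-equivalent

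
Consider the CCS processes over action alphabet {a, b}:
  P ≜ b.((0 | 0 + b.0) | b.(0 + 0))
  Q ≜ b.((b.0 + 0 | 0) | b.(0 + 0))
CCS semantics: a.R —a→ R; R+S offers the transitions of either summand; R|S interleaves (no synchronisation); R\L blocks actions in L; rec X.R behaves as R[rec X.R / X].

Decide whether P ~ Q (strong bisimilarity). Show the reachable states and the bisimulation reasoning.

LTS(P): 5 reachable states
  u0 = b.((0 | 0 + b.0) | b.(0 + 0)) ⊢ —b→ u1
  u1 = (0 | 0 + b.0) | b.(0 + 0) ⊢ —b→ u2, —b→ u3
  u2 = (0 | 0 + b.0) | (0 + 0) ⊢ —b→ u4
  u3 = 0 | b.(0 + 0) ⊢ —b→ u4
  u4 = 0 | (0 + 0) ⊢ deadlocked
LTS(Q): 5 reachable states
  v0 = b.((b.0 + 0 | 0) | b.(0 + 0)) ⊢ —b→ v1
  v1 = (b.0 + 0 | 0) | b.(0 + 0) ⊢ —b→ v2, —b→ v3
  v2 = (b.0 + 0 | 0) | (0 + 0) ⊢ —b→ v4
  v3 = 0 | b.(0 + 0) ⊢ —b→ v4
  v4 = 0 | (0 + 0) ⊢ deadlocked
Partition-refinement fixed point:
  B0 = {u0, v0}
  B1 = {u1, v1}
  B2 = {u2, u3, v2, v3}
  B3 = {u4, v4}
u0 ∈ B0, v0 ∈ B0 → same block

YES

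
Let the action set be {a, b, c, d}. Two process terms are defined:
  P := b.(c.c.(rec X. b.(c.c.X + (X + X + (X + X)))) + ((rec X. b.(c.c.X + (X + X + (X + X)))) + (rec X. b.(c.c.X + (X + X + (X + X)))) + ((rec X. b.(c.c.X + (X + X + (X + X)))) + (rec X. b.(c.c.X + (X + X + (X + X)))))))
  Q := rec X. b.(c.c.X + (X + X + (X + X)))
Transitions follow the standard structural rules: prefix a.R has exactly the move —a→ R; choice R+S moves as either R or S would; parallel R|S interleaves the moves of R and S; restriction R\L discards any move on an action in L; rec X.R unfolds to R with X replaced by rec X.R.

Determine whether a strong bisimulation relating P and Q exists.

Reachable graph of P (4 states):
  u0 = b.(c.c.(rec X. b.(c.c.X + (X + X + (X + X)))) + ((rec X. b.(c.c.X + (X + X + (X + X)))) + (rec X. b.(c.c.X + (X + X + (X + X)))) + ((rec X. b.(c.c.X + (X + X + (X + X)))) + (rec X. b.(c.c.X + (X + X + (X + X))))))) ⊢ --b--▸ u1
  u1 = c.c.(rec X. b.(c.c.X + (X + X + (X + X)))) + ((rec X. b.(c.c.X + (X + X + (X + X)))) + (rec X. b.(c.c.X + (X + X + (X + X)))) + ((rec X. b.(c.c.X + (X + X + (X + X)))) + (rec X. b.(c.c.X + (X + X + (X + X)))))) ⊢ --b--▸ u1, --c--▸ u2
  u2 = c.(rec X. b.(c.c.X + (X + X + (X + X)))) ⊢ --c--▸ u3
  u3 = rec X. b.(c.c.X + (X + X + (X + X))) ⊢ --b--▸ u1
Reachable graph of Q (3 states):
  v0 = rec X. b.(c.c.X + (X + X + (X + X))) ⊢ --b--▸ v1
  v1 = c.c.(rec X. b.(c.c.X + (X + X + (X + X)))) + ((rec X. b.(c.c.X + (X + X + (X + X)))) + (rec X. b.(c.c.X + (X + X + (X + X)))) + ((rec X. b.(c.c.X + (X + X + (X + X)))) + (rec X. b.(c.c.X + (X + X + (X + X)))))) ⊢ --b--▸ v1, --c--▸ v2
  v2 = c.(rec X. b.(c.c.X + (X + X + (X + X)))) ⊢ --c--▸ v0
Bisimilarity quotient blocks:
  B0 = {u0, u3, v0}
  B1 = {u1, v1}
  B2 = {u2, v2}
u0 ∈ B0, v0 ∈ B0 → same block

YES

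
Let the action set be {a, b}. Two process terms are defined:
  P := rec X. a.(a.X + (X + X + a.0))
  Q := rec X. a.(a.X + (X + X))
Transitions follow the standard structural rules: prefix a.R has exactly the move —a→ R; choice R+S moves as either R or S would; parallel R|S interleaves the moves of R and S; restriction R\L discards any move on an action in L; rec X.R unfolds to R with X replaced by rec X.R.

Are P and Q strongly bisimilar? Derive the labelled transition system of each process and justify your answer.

NO

Reachable graph of P (3 states):
  m0 = rec X. a.(a.X + (X + X + a.0)) ⊢ -a-> m1
  m1 = a.(rec X. a.(a.X + (X + X + a.0))) + ((rec X. a.(a.X + (X + X + a.0))) + (rec X. a.(a.X + (X + X + a.0))) + a.0) ⊢ -a-> m0, -a-> m1, -a-> m2
  m2 = 0 ⊢ deadlocked
Reachable graph of Q (2 states):
  n0 = rec X. a.(a.X + (X + X)) ⊢ -a-> n1
  n1 = a.(rec X. a.(a.X + (X + X))) + ((rec X. a.(a.X + (X + X))) + (rec X. a.(a.X + (X + X)))) ⊢ -a-> n0, -a-> n1
Coarsest stable partition (strong bisimilarity classes):
  B0 = {m0}
  B1 = {m1}
  B2 = {m2}
  B3 = {n0, n1}
m0 ∈ B0, n0 ∈ B3 → different blocks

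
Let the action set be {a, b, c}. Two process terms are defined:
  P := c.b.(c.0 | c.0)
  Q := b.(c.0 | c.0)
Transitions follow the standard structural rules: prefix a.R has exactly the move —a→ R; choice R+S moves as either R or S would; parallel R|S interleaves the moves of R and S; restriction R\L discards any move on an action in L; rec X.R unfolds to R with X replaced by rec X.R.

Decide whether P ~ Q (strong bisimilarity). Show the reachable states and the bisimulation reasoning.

NO

Reachable graph of P (6 states):
  p0 = c.b.(c.0 | c.0) ⊢ ··c··> p1
  p1 = b.(c.0 | c.0) ⊢ ··b··> p2
  p2 = c.0 | c.0 ⊢ ··c··> p3, ··c··> p4
  p3 = 0 | c.0 ⊢ ··c··> p5
  p4 = c.0 | 0 ⊢ ··c··> p5
  p5 = 0 | 0 ⊢ deadlocked
Reachable graph of Q (5 states):
  q0 = b.(c.0 | c.0) ⊢ ··b··> q1
  q1 = c.0 | c.0 ⊢ ··c··> q2, ··c··> q3
  q2 = 0 | c.0 ⊢ ··c··> q4
  q3 = c.0 | 0 ⊢ ··c··> q4
  q4 = 0 | 0 ⊢ deadlocked
Coarsest stable partition (strong bisimilarity classes):
  B0 = {p0}
  B1 = {p1, q0}
  B2 = {p2, q1}
  B3 = {p3, p4, q2, q3}
  B4 = {p5, q4}
p0 ∈ B0, q0 ∈ B1 → different blocks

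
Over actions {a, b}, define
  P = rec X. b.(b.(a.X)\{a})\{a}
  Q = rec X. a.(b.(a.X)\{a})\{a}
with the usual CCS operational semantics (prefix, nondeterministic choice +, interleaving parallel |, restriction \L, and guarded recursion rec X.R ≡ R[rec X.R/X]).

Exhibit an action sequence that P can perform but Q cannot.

LTS(P): 3 reachable states
  u0 = rec X. b.(b.(a.X)\{a})\{a} ⊢ ··b··> u1
  u1 = (b.(a.(rec X. b.(b.(a.X)\{a})\{a}))\{a})\{a} ⊢ ··b··> u2
  u2 = (a.(rec X. b.(b.(a.X)\{a})\{a}))\{a}\{a} ⊢ (no moves)
LTS(Q): 3 reachable states
  v0 = rec X. a.(b.(a.X)\{a})\{a} ⊢ ··a··> v1
  v1 = (b.(a.(rec X. a.(b.(a.X)\{a})\{a}))\{a})\{a} ⊢ ··b··> v2
  v2 = (a.(rec X. a.(b.(a.X)\{a})\{a}))\{a}\{a} ⊢ (no moves)
Run σ = ⟨b⟩ on P: start {u0}
  after b @ step 1: {u1}
  P completes σ.
Run σ = ⟨b⟩ on Q: start {v0}
  after b @ step 1: ∅ (Q stuck)

b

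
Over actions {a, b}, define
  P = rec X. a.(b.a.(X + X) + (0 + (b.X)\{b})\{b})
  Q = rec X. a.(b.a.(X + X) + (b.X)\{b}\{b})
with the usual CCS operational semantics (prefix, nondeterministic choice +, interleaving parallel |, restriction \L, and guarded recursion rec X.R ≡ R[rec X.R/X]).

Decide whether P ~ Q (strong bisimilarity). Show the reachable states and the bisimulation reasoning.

P ~ Q

Reachable graph of P (4 states):
  s0 = rec X. a.(b.a.(X + X) + (0 + (b.X)\{b})\{b}) has moves ··a··> s1
  s1 = b.a.((rec X. a.(b.a.(X + X) + (0 + (b.X)\{b})\{b})) + (rec X. a.(b.a.(X + X) + (0 + (b.X)\{b})\{b}))) + (0 + (b.(rec X. a.(b.a.(X + X) + (0 + (b.X)\{b})\{b})))\{b})\{b} has moves ··b··> s2
  s2 = a.((rec X. a.(b.a.(X + X) + (0 + (b.X)\{b})\{b})) + (rec X. a.(b.a.(X + X) + (0 + (b.X)\{b})\{b}))) has moves ··a··> s3
  s3 = (rec X. a.(b.a.(X + X) + (0 + (b.X)\{b})\{b})) + (rec X. a.(b.a.(X + X) + (0 + (b.X)\{b})\{b})) has moves ··a··> s1
Reachable graph of Q (4 states):
  t0 = rec X. a.(b.a.(X + X) + (b.X)\{b}\{b}) has moves ··a··> t1
  t1 = b.a.((rec X. a.(b.a.(X + X) + (b.X)\{b}\{b})) + (rec X. a.(b.a.(X + X) + (b.X)\{b}\{b}))) + (b.(rec X. a.(b.a.(X + X) + (b.X)\{b}\{b})))\{b}\{b} has moves ··b··> t2
  t2 = a.((rec X. a.(b.a.(X + X) + (b.X)\{b}\{b})) + (rec X. a.(b.a.(X + X) + (b.X)\{b}\{b}))) has moves ··a··> t3
  t3 = (rec X. a.(b.a.(X + X) + (b.X)\{b}\{b})) + (rec X. a.(b.a.(X + X) + (b.X)\{b}\{b})) has moves ··a··> t1
Bisimilarity quotient blocks:
  B0 = {s0, s3, t0, t3}
  B1 = {s1, t1}
  B2 = {s2, t2}
s0 ∈ B0, t0 ∈ B0 → same block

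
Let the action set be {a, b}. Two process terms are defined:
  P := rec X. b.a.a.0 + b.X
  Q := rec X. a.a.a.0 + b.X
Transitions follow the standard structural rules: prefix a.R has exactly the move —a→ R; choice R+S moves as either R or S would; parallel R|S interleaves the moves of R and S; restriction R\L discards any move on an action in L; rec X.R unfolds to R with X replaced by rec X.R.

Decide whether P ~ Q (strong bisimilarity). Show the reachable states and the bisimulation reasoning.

not bisimilar

Reachable graph of P (4 states):
  s0 = rec X. b.a.a.0 + b.X ⊢ ··b··> s0, ··b··> s1
  s1 = a.a.0 ⊢ ··a··> s2
  s2 = a.0 ⊢ ··a··> s3
  s3 = 0 ⊢ (no moves)
Reachable graph of Q (4 states):
  t0 = rec X. a.a.a.0 + b.X ⊢ ··a··> t1, ··b··> t0
  t1 = a.a.0 ⊢ ··a··> t2
  t2 = a.0 ⊢ ··a··> t3
  t3 = 0 ⊢ (no moves)
Partition-refinement fixed point:
  B0 = {s0}
  B1 = {s1, t1}
  B2 = {s2, t2}
  B3 = {s3, t3}
  B4 = {t0}
s0 ∈ B0, t0 ∈ B4 → different blocks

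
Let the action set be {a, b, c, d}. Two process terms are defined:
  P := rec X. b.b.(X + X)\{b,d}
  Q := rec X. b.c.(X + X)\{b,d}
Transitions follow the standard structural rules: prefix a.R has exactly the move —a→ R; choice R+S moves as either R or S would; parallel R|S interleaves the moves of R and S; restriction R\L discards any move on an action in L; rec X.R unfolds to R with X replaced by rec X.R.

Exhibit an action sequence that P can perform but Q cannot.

P's transition system — 3 states:
  p0 = rec X. b.b.(X + X)\{b,d} ⊢ =b=> p1
  p1 = b.((rec X. b.b.(X + X)\{b,d}) + (rec X. b.b.(X + X)\{b,d}))\{b,d} ⊢ =b=> p2
  p2 = ((rec X. b.b.(X + X)\{b,d}) + (rec X. b.b.(X + X)\{b,d}))\{b,d} ⊢ (no moves)
Q's transition system — 3 states:
  q0 = rec X. b.c.(X + X)\{b,d} ⊢ =b=> q1
  q1 = c.((rec X. b.c.(X + X)\{b,d}) + (rec X. b.c.(X + X)\{b,d}))\{b,d} ⊢ =c=> q2
  q2 = ((rec X. b.c.(X + X)\{b,d}) + (rec X. b.c.(X + X)\{b,d}))\{b,d} ⊢ (no moves)
Run σ = ⟨bb⟩ on P: start {p0}
  after b @ step 1: {p1}
  after b @ step 2: {p2}
  P completes σ.
Run σ = ⟨bb⟩ on Q: start {q0}
  after b @ step 1: {q1}
  after b @ step 2: ∅  — Q cannot continue

bb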